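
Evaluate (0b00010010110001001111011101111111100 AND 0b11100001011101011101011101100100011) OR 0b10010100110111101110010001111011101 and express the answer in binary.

0b10010100110111101111011101111111101

0b00010010110001001111011101111111100 AND 0b11100001011101011101011101100100011 = 0b00000000010001001101011101100100000.
Then OR with 0b10010100110111101110010001111011101.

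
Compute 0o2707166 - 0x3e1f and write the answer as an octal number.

0x3e1f = 0o37037 in octal.
Subtract column by column in base 8:
  6-7 → 7 (borrow)
  6-3-1 → 2
  1-0 → 1
  7-7 → 0
  0-3 → 5 (borrow)
  7-0-1 → 6
  2-0 → 2

0o2650127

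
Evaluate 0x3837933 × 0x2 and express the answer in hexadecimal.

0x706f266

Multiply each base-16 digit by 2, carrying:
  3×2 = 6 → write 6
  3×2 = 6 → write 6
  9×2 = 18 → write 2 carry 1
  7×2+1 = 15 → write f
  3×2 = 6 → write 6
  8×2 = 16 → write 0 carry 1
  3×2+1 = 7 → write 7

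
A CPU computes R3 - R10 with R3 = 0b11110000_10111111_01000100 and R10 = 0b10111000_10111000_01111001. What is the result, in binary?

Subtract column by column in base 2:
  0-1 → 1 (borrow)
  0-0-1 → 1 (borrow)
  1-0-1 → 0
  0-1 → 1 (borrow)
  0-1-1 → 0 (borrow)
  0-1-1 → 0 (borrow)
  1-1-1 → 1 (borrow)
  0-0-1 → 1 (borrow)
  1-0-1 → 0
  1-0 → 1
  1-0 → 1
  1-1 → 0
  1-1 → 0
  1-1 → 0
  0-0 → 0
  1-1 → 0
  0-0 → 0
  0-0 → 0
  0-0 → 0
  0-1 → 1 (borrow)
  1-1-1 → 1 (borrow)
  1-1-1 → 1 (borrow)
  1-0-1 → 0
  1-1 → 0

0b1110000000011011001011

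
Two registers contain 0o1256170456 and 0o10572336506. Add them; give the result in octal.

0o12050527164

Add column by column in base 8, right to left:
  6+6 = 4 carry 1
  5+0+1 = 6
  4+5 = 1 carry 1
  0+6+1 = 7
  7+3 = 2 carry 1
  1+3+1 = 5
  6+2 = 0 carry 1
  5+7+1 = 5 carry 1
  2+5+1 = 0 carry 1
  1+0+1 = 2
  0+1 = 1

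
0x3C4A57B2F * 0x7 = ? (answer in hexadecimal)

Multiply each base-16 digit by 7, carrying:
  F×7 = 105 → write 9 carry 6
  2×7+6 = 20 → write 4 carry 1
  B×7+1 = 78 → write E carry 4
  7×7+4 = 53 → write 5 carry 3
  5×7+3 = 38 → write 6 carry 2
  A×7+2 = 72 → write 8 carry 4
  4×7+4 = 32 → write 0 carry 2
  C×7+2 = 86 → write 6 carry 5
  3×7+5 = 26 → write A carry 1
  remaining carry: 1

0x1A60865E49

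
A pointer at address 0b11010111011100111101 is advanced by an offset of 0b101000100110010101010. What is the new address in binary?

Add column by column in base 2, right to left:
  1+0 = 1
  0+1 = 1
  1+0 = 1
  1+1 = 0 carry 1
  1+0+1 = 0 carry 1
  1+1+1 = 1 carry 1
  0+0+1 = 1
  0+1 = 1
  1+0 = 1
  1+0 = 1
  1+1 = 0 carry 1
  0+1+1 = 0 carry 1
  1+0+1 = 0 carry 1
  1+0+1 = 0 carry 1
  1+1+1 = 1 carry 1
  0+0+1 = 1
  1+0 = 1
  0+0 = 0
  1+1 = 0 carry 1
  1+0+1 = 0 carry 1
  0+1+1 = 0 carry 1
  final carry 1

0b1000011100001111100111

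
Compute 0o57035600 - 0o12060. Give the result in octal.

0o57023520

Subtract column by column in base 8:
  0-0 → 0
  0-6 → 2 (borrow)
  6-0-1 → 5
  5-2 → 3
  3-1 → 2
  0-0 → 0
  7-0 → 7
  5-0 → 5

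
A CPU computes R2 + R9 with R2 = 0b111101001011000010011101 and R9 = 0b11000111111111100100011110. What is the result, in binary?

0b100000101001010100110111011

Add column by column in base 2, right to left:
  1+0 = 1
  0+1 = 1
  1+1 = 0 carry 1
  1+1+1 = 1 carry 1
  1+1+1 = 1 carry 1
  0+0+1 = 1
  0+0 = 0
  1+0 = 1
  0+1 = 1
  0+0 = 0
  0+0 = 0
  0+1 = 1
  1+1 = 0 carry 1
  1+1+1 = 1 carry 1
  0+1+1 = 0 carry 1
  1+1+1 = 1 carry 1
  0+1+1 = 0 carry 1
  0+1+1 = 0 carry 1
  1+1+1 = 1 carry 1
  0+1+1 = 0 carry 1
  1+1+1 = 1 carry 1
  1+0+1 = 0 carry 1
  1+0+1 = 0 carry 1
  1+0+1 = 0 carry 1
  0+1+1 = 0 carry 1
  0+1+1 = 0 carry 1
  final carry 1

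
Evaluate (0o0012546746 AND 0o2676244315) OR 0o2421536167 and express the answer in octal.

0o2433576367

0o0012546746 AND 0o2676244315 = 0o0012044304.
Then OR with 0o2421536167.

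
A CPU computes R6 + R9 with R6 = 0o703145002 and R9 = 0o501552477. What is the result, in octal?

0o1404717501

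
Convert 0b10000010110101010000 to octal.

0o2026520

Group the bits in threes: 010 000 010 110 101 010 000 → 2026520.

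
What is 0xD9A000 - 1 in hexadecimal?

0xD99FFF

The trailing 3 digits are 0, so subtracting 1 borrows through: they become F and the next digit up decrements.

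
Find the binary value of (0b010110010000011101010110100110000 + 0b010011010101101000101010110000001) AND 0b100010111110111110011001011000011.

0b100000100110000110000001010000001

Add column by column in base 2, right to left:
  0+1 = 1
  0+0 = 0
  0+0 = 0
  0+0 = 0
  1+0 = 1
  1+0 = 1
  0+0 = 0
  0+1 = 1
  1+1 = 0 carry 1
  0+0+1 = 1
  1+1 = 0 carry 1
  1+0+1 = 0 carry 1
  0+1+1 = 0 carry 1
  1+0+1 = 0 carry 1
  0+1+1 = 0 carry 1
  1+0+1 = 0 carry 1
  0+0+1 = 1
  1+0 = 1
  1+1 = 0 carry 1
  1+0+1 = 0 carry 1
  0+1+1 = 0 carry 1
  0+1+1 = 0 carry 1
  0+0+1 = 1
  0+1 = 1
  0+0 = 0
  1+1 = 0 carry 1
  0+0+1 = 1
  0+1 = 1
  1+1 = 0 carry 1
  1+0+1 = 0 carry 1
  0+0+1 = 1
  1+1 = 0 carry 1
  final carry 1
Sum = 0b101001100110000110000001010110001; now AND with 0b100010111110111110011001011000011:
  101001100110000110000001010110001
& 100010111110111110011001011000011
= 100000100110000110000001010000001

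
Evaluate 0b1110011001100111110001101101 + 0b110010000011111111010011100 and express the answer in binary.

0b10100101010000111101100001001

Add column by column in base 2, right to left:
  1+0 = 1
  0+0 = 0
  1+1 = 0 carry 1
  1+1+1 = 1 carry 1
  0+1+1 = 0 carry 1
  1+0+1 = 0 carry 1
  1+0+1 = 0 carry 1
  0+1+1 = 0 carry 1
  0+0+1 = 1
  0+1 = 1
  1+1 = 0 carry 1
  1+1+1 = 1 carry 1
  1+1+1 = 1 carry 1
  1+1+1 = 1 carry 1
  1+1+1 = 1 carry 1
  0+1+1 = 0 carry 1
  0+1+1 = 0 carry 1
  1+0+1 = 0 carry 1
  1+0+1 = 0 carry 1
  0+0+1 = 1
  0+0 = 0
  1+0 = 1
  1+1 = 0 carry 1
  0+0+1 = 1
  0+0 = 0
  1+1 = 0 carry 1
  1+1+1 = 1 carry 1
  1+0+1 = 0 carry 1
  final carry 1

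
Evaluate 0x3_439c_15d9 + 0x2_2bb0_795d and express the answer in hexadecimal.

Add column by column in base 16, right to left:
  9+d = 6 carry 1
  d+5+1 = 3 carry 1
  5+9+1 = f
  1+7 = 8
  c+0 = c
  9+b = 4 carry 1
  3+b+1 = f
  4+2 = 6
  3+2 = 5

0x56f4c8f36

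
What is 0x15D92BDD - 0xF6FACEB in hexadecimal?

0x6697EF2

Subtract column by column in base 16:
  D-B → 2
  D-E → F (borrow)
  B-C-1 → E (borrow)
  2-A-1 → 7 (borrow)
  9-F-1 → 9 (borrow)
  D-6-1 → 6
  5-F → 6 (borrow)
  1-0-1 → 0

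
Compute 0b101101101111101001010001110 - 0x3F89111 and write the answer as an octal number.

0o157640575

0b101101101111101001010001110 = 0o555751216 in octal.
0x3F89111 = 0o376110421 in octal.
Subtract column by column in base 8:
  6-1 → 5
  1-2 → 7 (borrow)
  2-4-1 → 5 (borrow)
  1-0-1 → 0
  5-1 → 4
  7-1 → 6
  5-6 → 7 (borrow)
  5-7-1 → 5 (borrow)
  5-3-1 → 1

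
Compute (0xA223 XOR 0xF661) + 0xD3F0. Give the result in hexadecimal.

First 0xA223 XOR 0xF661 = 0x5442.
Add column by column in base 16, right to left:
  2+0 = 2
  4+F = 3 carry 1
  4+3+1 = 8
  5+D = 2 carry 1
  final carry 1

0x12832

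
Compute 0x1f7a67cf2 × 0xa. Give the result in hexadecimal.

Multiply each base-16 digit by 10, carrying:
  2×10 = 20 → write 4 carry 1
  f×10+1 = 151 → write 7 carry 9
  c×10+9 = 129 → write 1 carry 8
  7×10+8 = 78 → write e carry 4
  6×10+4 = 64 → write 0 carry 4
  a×10+4 = 104 → write 8 carry 6
  7×10+6 = 76 → write c carry 4
  f×10+4 = 154 → write a carry 9
  1×10+9 = 19 → write 3 carry 1
  remaining carry: 1

0x13ac80e174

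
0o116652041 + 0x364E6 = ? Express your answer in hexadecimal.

0o116652041 = 0x13B5421 in hexadecimal.
Add column by column in base 16, right to left:
  1+6 = 7
  2+E = 0 carry 1
  4+4+1 = 9
  5+6 = B
  B+3 = E
  3+0 = 3
  1+0 = 1

0x13EB907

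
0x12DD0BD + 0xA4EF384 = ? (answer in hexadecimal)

0xB7CC441

Add column by column in base 16, right to left:
  D+4 = 1 carry 1
  B+8+1 = 4 carry 1
  0+3+1 = 4
  D+F = C carry 1
  D+E+1 = C carry 1
  2+4+1 = 7
  1+A = B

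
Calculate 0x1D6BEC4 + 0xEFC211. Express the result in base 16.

0x2C680D5

Add column by column in base 16, right to left:
  4+1 = 5
  C+1 = D
  E+2 = 0 carry 1
  B+C+1 = 8 carry 1
  6+F+1 = 6 carry 1
  D+E+1 = C carry 1
  1+0+1 = 2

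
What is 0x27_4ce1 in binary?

Expand each hex digit to 4 bits: 2=0010 7=0111 4=0100 c=1100 e=1110 1=0001.

0b1001110100110011100001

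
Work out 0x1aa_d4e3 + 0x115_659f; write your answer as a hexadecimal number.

Add column by column in base 16, right to left:
  3+f = 2 carry 1
  e+9+1 = 8 carry 1
  4+5+1 = a
  d+6 = 3 carry 1
  a+5+1 = 0 carry 1
  a+1+1 = c
  1+1 = 2

0x2c03a82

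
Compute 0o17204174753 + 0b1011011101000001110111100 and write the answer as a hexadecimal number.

0o17204174753 = 0x7a10f9eb in hexadecimal.
0b1011011101000001110111100 = 0x16e83bc in hexadecimal.
Add column by column in base 16, right to left:
  b+c = 7 carry 1
  e+b+1 = a carry 1
  9+3+1 = d
  f+8 = 7 carry 1
  0+e+1 = f
  1+6 = 7
  a+1 = b
  7+0 = 7

0x7b7f7da7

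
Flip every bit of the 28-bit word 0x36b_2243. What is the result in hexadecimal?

Each hex digit d becomes f−d:
  3→c, 6→9, b→4, 2→d, 2→d, 4→b, 3→c

0xc94ddbc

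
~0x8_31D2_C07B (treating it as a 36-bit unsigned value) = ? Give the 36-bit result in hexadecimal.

0x7CE2D3F84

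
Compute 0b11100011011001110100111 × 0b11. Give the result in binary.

0b1010101010001101011110101

Multiply each base-2 digit by 3, carrying:
  1×3 = 3 → write 1 carry 1
  1×3+1 = 4 → write 0 carry 2
  1×3+2 = 5 → write 1 carry 2
  0×3+2 = 2 → write 0 carry 1
  0×3+1 = 1 → write 1
  1×3 = 3 → write 1 carry 1
  0×3+1 = 1 → write 1
  1×3 = 3 → write 1 carry 1
  1×3+1 = 4 → write 0 carry 2
  1×3+2 = 5 → write 1 carry 2
  0×3+2 = 2 → write 0 carry 1
  0×3+1 = 1 → write 1
  1×3 = 3 → write 1 carry 1
  1×3+1 = 4 → write 0 carry 2
  0×3+2 = 2 → write 0 carry 1
  1×3+1 = 4 → write 0 carry 2
  1×3+2 = 5 → write 1 carry 2
  0×3+2 = 2 → write 0 carry 1
  0×3+1 = 1 → write 1
  0×3 = 0 → write 0
  1×3 = 3 → write 1 carry 1
  1×3+1 = 4 → write 0 carry 2
  1×3+2 = 5 → write 1 carry 2
  remaining carry: 10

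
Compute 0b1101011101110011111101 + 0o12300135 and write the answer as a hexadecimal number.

0x5F5D5A

0b1101011101110011111101 = 0x35DCFD in hexadecimal.
0o12300135 = 0x29805D in hexadecimal.
Add column by column in base 16, right to left:
  D+D = A carry 1
  F+5+1 = 5 carry 1
  C+0+1 = D
  D+8 = 5 carry 1
  5+9+1 = F
  3+2 = 5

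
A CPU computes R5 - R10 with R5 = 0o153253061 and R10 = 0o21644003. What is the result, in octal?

0o131407056

Subtract column by column in base 8:
  1-3 → 6 (borrow)
  6-0-1 → 5
  0-0 → 0
  3-4 → 7 (borrow)
  5-4-1 → 0
  2-6 → 4 (borrow)
  3-1-1 → 1
  5-2 → 3
  1-0 → 1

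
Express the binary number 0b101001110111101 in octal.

0o51675

Group the bits in threes: 101 001 110 111 101 → 51675.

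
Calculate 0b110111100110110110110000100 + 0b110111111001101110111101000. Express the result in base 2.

0b1101111100000100101101101100

Add column by column in base 2, right to left:
  0+0 = 0
  0+0 = 0
  1+0 = 1
  0+1 = 1
  0+0 = 0
  0+1 = 1
  0+1 = 1
  1+1 = 0 carry 1
  1+1+1 = 1 carry 1
  0+0+1 = 1
  1+1 = 0 carry 1
  1+1+1 = 1 carry 1
  0+1+1 = 0 carry 1
  1+0+1 = 0 carry 1
  1+1+1 = 1 carry 1
  0+1+1 = 0 carry 1
  1+0+1 = 0 carry 1
  1+0+1 = 0 carry 1
  0+1+1 = 0 carry 1
  0+1+1 = 0 carry 1
  1+1+1 = 1 carry 1
  1+1+1 = 1 carry 1
  1+1+1 = 1 carry 1
  1+1+1 = 1 carry 1
  0+0+1 = 1
  1+1 = 0 carry 1
  1+1+1 = 1 carry 1
  final carry 1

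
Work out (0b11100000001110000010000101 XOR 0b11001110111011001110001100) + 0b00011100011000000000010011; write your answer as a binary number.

First 0b11100000001110000010000101 XOR 0b11001110111011001110001100 = 0b00101110110101001100001001.
Add column by column in base 2, right to left:
  1+1 = 0 carry 1
  0+1+1 = 0 carry 1
  0+0+1 = 1
  1+0 = 1
  0+1 = 1
  0+0 = 0
  0+0 = 0
  0+0 = 0
  1+0 = 1
  1+0 = 1
  0+0 = 0
  0+0 = 0
  1+0 = 1
  0+0 = 0
  1+0 = 1
  0+1 = 1
  1+1 = 0 carry 1
  1+0+1 = 0 carry 1
  0+0+1 = 1
  1+0 = 1
  1+1 = 0 carry 1
  1+1+1 = 1 carry 1
  0+1+1 = 0 carry 1
  1+0+1 = 0 carry 1
  final carry 1

0b1001011001101001100011100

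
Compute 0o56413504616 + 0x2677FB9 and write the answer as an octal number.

0o56645404507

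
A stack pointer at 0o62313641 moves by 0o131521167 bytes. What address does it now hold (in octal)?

Add column by column in base 8, right to left:
  1+7 = 0 carry 1
  4+6+1 = 3 carry 1
  6+1+1 = 0 carry 1
  3+1+1 = 5
  1+2 = 3
  3+5 = 0 carry 1
  2+1+1 = 4
  6+3 = 1 carry 1
  0+1+1 = 2

0o214035030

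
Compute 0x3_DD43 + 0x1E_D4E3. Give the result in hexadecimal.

0x22B226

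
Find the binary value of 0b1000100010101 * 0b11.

0b11001100111111

Multiply each base-2 digit by 3, carrying:
  1×3 = 3 → write 1 carry 1
  0×3+1 = 1 → write 1
  1×3 = 3 → write 1 carry 1
  0×3+1 = 1 → write 1
  1×3 = 3 → write 1 carry 1
  0×3+1 = 1 → write 1
  0×3 = 0 → write 0
  0×3 = 0 → write 0
  1×3 = 3 → write 1 carry 1
  0×3+1 = 1 → write 1
  0×3 = 0 → write 0
  0×3 = 0 → write 0
  1×3 = 3 → write 1 carry 1
  remaining carry: 1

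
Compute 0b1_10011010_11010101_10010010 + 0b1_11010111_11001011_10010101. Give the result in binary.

0b11011100101010000100100111

Add column by column in base 2, right to left:
  0+1 = 1
  1+0 = 1
  0+1 = 1
  0+0 = 0
  1+1 = 0 carry 1
  0+0+1 = 1
  0+0 = 0
  1+1 = 0 carry 1
  1+1+1 = 1 carry 1
  0+1+1 = 0 carry 1
  1+0+1 = 0 carry 1
  0+1+1 = 0 carry 1
  1+0+1 = 0 carry 1
  0+0+1 = 1
  1+1 = 0 carry 1
  1+1+1 = 1 carry 1
  0+1+1 = 0 carry 1
  1+1+1 = 1 carry 1
  0+1+1 = 0 carry 1
  1+0+1 = 0 carry 1
  1+1+1 = 1 carry 1
  0+0+1 = 1
  0+1 = 1
  1+1 = 0 carry 1
  1+1+1 = 1 carry 1
  final carry 1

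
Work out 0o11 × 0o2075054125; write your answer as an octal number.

Multiply each base-8 digit by 9, carrying:
  5×9 = 45 → write 5 carry 5
  2×9+5 = 23 → write 7 carry 2
  1×9+2 = 11 → write 3 carry 1
  4×9+1 = 37 → write 5 carry 4
  5×9+4 = 49 → write 1 carry 6
  0×9+6 = 6 → write 6
  5×9 = 45 → write 5 carry 5
  7×9+5 = 68 → write 4 carry 8
  0×9+8 = 8 → write 0 carry 1
  2×9+1 = 19 → write 3 carry 2
  remaining carry: 2

0o23045615375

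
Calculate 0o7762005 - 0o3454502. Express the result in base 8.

0o4305303

Subtract column by column in base 8:
  5-2 → 3
  0-0 → 0
  0-5 → 3 (borrow)
  2-4-1 → 5 (borrow)
  6-5-1 → 0
  7-4 → 3
  7-3 → 4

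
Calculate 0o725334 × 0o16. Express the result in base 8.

0o14654010

Multiply each base-8 digit by 14, carrying:
  4×14 = 56 → write 0 carry 7
  3×14+7 = 49 → write 1 carry 6
  3×14+6 = 48 → write 0 carry 6
  5×14+6 = 76 → write 4 carry 9
  2×14+9 = 37 → write 5 carry 4
  7×14+4 = 102 → write 6 carry 12
  remaining carry: 14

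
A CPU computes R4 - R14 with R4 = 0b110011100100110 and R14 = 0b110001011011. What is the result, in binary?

0b101101011001011

Subtract column by column in base 2:
  0-1 → 1 (borrow)
  1-1-1 → 1 (borrow)
  1-0-1 → 0
  0-1 → 1 (borrow)
  0-1-1 → 0 (borrow)
  1-0-1 → 0
  0-1 → 1 (borrow)
  0-0-1 → 1 (borrow)
  1-0-1 → 0
  1-0 → 1
  1-1 → 0
  0-1 → 1 (borrow)
  0-0-1 → 1 (borrow)
  1-0-1 → 0
  1-0 → 1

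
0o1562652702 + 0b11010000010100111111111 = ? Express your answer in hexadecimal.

0o1562652702 = 0xDCB55C2 in hexadecimal.
0b11010000010100111111111 = 0x6829FF in hexadecimal.
Add column by column in base 16, right to left:
  2+F = 1 carry 1
  C+F+1 = C carry 1
  5+9+1 = F
  5+2 = 7
  B+8 = 3 carry 1
  C+6+1 = 3 carry 1
  D+0+1 = E

0xE337FC1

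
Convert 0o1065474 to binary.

Each octal digit is 3 bits: 1=001 0=000 6=110 5=101 4=100 7=111 4=100.

0b1000110101100111100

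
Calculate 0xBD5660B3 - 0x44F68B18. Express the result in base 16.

0x785FD59B

Subtract column by column in base 16:
  3-8 → B (borrow)
  B-1-1 → 9
  0-B → 5 (borrow)
  6-8-1 → D (borrow)
  6-6-1 → F (borrow)
  5-F-1 → 5 (borrow)
  D-4-1 → 8
  B-4 → 7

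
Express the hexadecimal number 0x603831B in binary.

0b110000000111000001100011011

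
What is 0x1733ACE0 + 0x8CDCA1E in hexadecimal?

Add column by column in base 16, right to left:
  0+E = E
  E+1 = F
  C+A = 6 carry 1
  A+C+1 = 7 carry 1
  3+D+1 = 1 carry 1
  3+C+1 = 0 carry 1
  7+8+1 = 0 carry 1
  1+0+1 = 2

0x200176FE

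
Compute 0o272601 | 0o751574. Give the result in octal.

0o773775

OR each oct digit independently (no carries):
  2|7=7, 7|5=7, 2|1=3, 6|5=7, 0|7=7, 1|4=5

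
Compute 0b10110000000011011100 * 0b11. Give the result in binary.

0b1000010000001010010100

Multiply each base-2 digit by 3, carrying:
  0×3 = 0 → write 0
  0×3 = 0 → write 0
  1×3 = 3 → write 1 carry 1
  1×3+1 = 4 → write 0 carry 2
  1×3+2 = 5 → write 1 carry 2
  0×3+2 = 2 → write 0 carry 1
  1×3+1 = 4 → write 0 carry 2
  1×3+2 = 5 → write 1 carry 2
  0×3+2 = 2 → write 0 carry 1
  0×3+1 = 1 → write 1
  0×3 = 0 → write 0
  0×3 = 0 → write 0
  0×3 = 0 → write 0
  0×3 = 0 → write 0
  0×3 = 0 → write 0
  0×3 = 0 → write 0
  1×3 = 3 → write 1 carry 1
  1×3+1 = 4 → write 0 carry 2
  0×3+2 = 2 → write 0 carry 1
  1×3+1 = 4 → write 0 carry 2
  remaining carry: 10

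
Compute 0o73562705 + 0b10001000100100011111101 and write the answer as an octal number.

0o114627302

0b10001000100100011111101 = 0o21044375 in octal.
Add column by column in base 8, right to left:
  5+5 = 2 carry 1
  0+7+1 = 0 carry 1
  7+3+1 = 3 carry 1
  2+4+1 = 7
  6+4 = 2 carry 1
  5+0+1 = 6
  3+1 = 4
  7+2 = 1 carry 1
  final carry 1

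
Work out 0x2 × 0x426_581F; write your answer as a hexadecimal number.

0x84CB03E

Multiply each base-16 digit by 2, carrying:
  F×2 = 30 → write E carry 1
  1×2+1 = 3 → write 3
  8×2 = 16 → write 0 carry 1
  5×2+1 = 11 → write B
  6×2 = 12 → write C
  2×2 = 4 → write 4
  4×2 = 8 → write 8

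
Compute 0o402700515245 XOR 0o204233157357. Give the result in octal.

0o606533442112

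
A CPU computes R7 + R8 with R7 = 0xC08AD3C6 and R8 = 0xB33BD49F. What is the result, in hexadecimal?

Add column by column in base 16, right to left:
  6+F = 5 carry 1
  C+9+1 = 6 carry 1
  3+4+1 = 8
  D+D = A carry 1
  A+B+1 = 6 carry 1
  8+3+1 = C
  0+3 = 3
  C+B = 7 carry 1
  final carry 1

0x173C6A865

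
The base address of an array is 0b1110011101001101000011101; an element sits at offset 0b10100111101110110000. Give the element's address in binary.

0b1110110010001010111001101

Add column by column in base 2, right to left:
  1+0 = 1
  0+0 = 0
  1+0 = 1
  1+0 = 1
  1+1 = 0 carry 1
  0+1+1 = 0 carry 1
  0+0+1 = 1
  0+1 = 1
  0+1 = 1
  1+1 = 0 carry 1
  0+0+1 = 1
  1+1 = 0 carry 1
  1+1+1 = 1 carry 1
  0+1+1 = 0 carry 1
  0+1+1 = 0 carry 1
  1+0+1 = 0 carry 1
  0+0+1 = 1
  1+1 = 0 carry 1
  1+0+1 = 0 carry 1
  1+1+1 = 1 carry 1
  0+0+1 = 1
  0+0 = 0
  1+0 = 1
  1+0 = 1
  1+0 = 1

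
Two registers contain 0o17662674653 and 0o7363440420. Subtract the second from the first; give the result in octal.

0o10277234233

Subtract column by column in base 8:
  3-0 → 3
  5-2 → 3
  6-4 → 2
  4-0 → 4
  7-4 → 3
  6-4 → 2
  2-3 → 7 (borrow)
  6-6-1 → 7 (borrow)
  6-3-1 → 2
  7-7 → 0
  1-0 → 1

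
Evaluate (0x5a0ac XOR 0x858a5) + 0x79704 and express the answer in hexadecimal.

First 0x5a0ac XOR 0x858a5 = 0xdf809.
Add column by column in base 16, right to left:
  9+4 = d
  0+0 = 0
  8+7 = f
  f+9 = 8 carry 1
  d+7+1 = 5 carry 1
  final carry 1

0x158f0d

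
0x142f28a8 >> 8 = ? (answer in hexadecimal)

0x142f28

Shifting right by 8 bits = 2 hex digits: drop the last 2.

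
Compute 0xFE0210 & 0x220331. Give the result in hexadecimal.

0x220210

AND each hex digit independently (no carries):
  F&2=2, E&2=2, 0&0=0, 2&3=2, 1&3=1, 0&1=0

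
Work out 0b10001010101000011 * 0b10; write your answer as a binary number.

Multiply each base-2 digit by 2, carrying:
  1×2 = 2 → write 0 carry 1
  1×2+1 = 3 → write 1 carry 1
  0×2+1 = 1 → write 1
  0×2 = 0 → write 0
  0×2 = 0 → write 0
  0×2 = 0 → write 0
  1×2 = 2 → write 0 carry 1
  0×2+1 = 1 → write 1
  1×2 = 2 → write 0 carry 1
  0×2+1 = 1 → write 1
  1×2 = 2 → write 0 carry 1
  0×2+1 = 1 → write 1
  1×2 = 2 → write 0 carry 1
  0×2+1 = 1 → write 1
  0×2 = 0 → write 0
  0×2 = 0 → write 0
  1×2 = 2 → write 0 carry 1
  remaining carry: 1

0b100010101010000110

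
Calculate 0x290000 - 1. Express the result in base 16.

The trailing 4 digits are 0, so subtracting 1 borrows through: they become F and the next digit up decrements.

0x28FFFF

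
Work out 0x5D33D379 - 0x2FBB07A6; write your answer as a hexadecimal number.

0x2D78CBD3

Subtract column by column in base 16:
  9-6 → 3
  7-A → D (borrow)
  3-7-1 → B (borrow)
  D-0-1 → C
  3-B → 8 (borrow)
  3-B-1 → 7 (borrow)
  D-F-1 → D (borrow)
  5-2-1 → 2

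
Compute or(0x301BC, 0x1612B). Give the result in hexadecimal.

0x361BF

OR each hex digit independently (no carries):
  3|1=3, 0|6=6, 1|1=1, B|2=B, C|B=F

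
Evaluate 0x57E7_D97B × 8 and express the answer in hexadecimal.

0x2BF3ECBD8

Multiply each base-16 digit by 8, carrying:
  B×8 = 88 → write 8 carry 5
  7×8+5 = 61 → write D carry 3
  9×8+3 = 75 → write B carry 4
  D×8+4 = 108 → write C carry 6
  7×8+6 = 62 → write E carry 3
  E×8+3 = 115 → write 3 carry 7
  7×8+7 = 63 → write F carry 3
  5×8+3 = 43 → write B carry 2
  remaining carry: 2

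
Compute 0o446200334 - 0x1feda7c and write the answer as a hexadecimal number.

0x29a2660

0o446200334 = 0x49900dc in hexadecimal.
Subtract column by column in base 16:
  c-c → 0
  d-7 → 6
  0-a → 6 (borrow)
  0-d-1 → 2 (borrow)
  9-e-1 → a (borrow)
  9-f-1 → 9 (borrow)
  4-1-1 → 2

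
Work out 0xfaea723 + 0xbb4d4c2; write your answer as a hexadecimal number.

Add column by column in base 16, right to left:
  3+2 = 5
  2+c = e
  7+4 = b
  a+d = 7 carry 1
  e+4+1 = 3 carry 1
  a+b+1 = 6 carry 1
  f+b+1 = b carry 1
  final carry 1

0x1b637be5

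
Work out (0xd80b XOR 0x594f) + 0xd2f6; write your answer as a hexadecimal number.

First 0xd80b XOR 0x594f = 0x8144.
Add column by column in base 16, right to left:
  4+6 = a
  4+f = 3 carry 1
  1+2+1 = 4
  8+d = 5 carry 1
  final carry 1

0x1543a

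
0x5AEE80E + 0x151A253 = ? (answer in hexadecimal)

Add column by column in base 16, right to left:
  E+3 = 1 carry 1
  0+5+1 = 6
  8+2 = A
  E+A = 8 carry 1
  E+1+1 = 0 carry 1
  A+5+1 = 0 carry 1
  5+1+1 = 7

0x7008A61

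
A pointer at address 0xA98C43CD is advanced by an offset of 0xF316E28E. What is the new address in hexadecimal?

0x19CA3265B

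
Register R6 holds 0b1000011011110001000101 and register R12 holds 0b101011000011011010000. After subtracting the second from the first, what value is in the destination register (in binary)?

0b11000011010101110101

Subtract column by column in base 2:
  1-0 → 1
  0-0 → 0
  1-0 → 1
  0-0 → 0
  0-1 → 1 (borrow)
  0-0-1 → 1 (borrow)
  1-1-1 → 1 (borrow)
  0-1-1 → 0 (borrow)
  0-0-1 → 1 (borrow)
  0-1-1 → 0 (borrow)
  1-1-1 → 1 (borrow)
  1-0-1 → 0
  1-0 → 1
  1-0 → 1
  0-0 → 0
  1-1 → 0
  1-1 → 0
  0-0 → 0
  0-1 → 1 (borrow)
  0-0-1 → 1 (borrow)
  0-1-1 → 0 (borrow)
  1-0-1 → 0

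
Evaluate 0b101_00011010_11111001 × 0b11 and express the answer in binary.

Multiply each base-2 digit by 3, carrying:
  1×3 = 3 → write 1 carry 1
  0×3+1 = 1 → write 1
  0×3 = 0 → write 0
  1×3 = 3 → write 1 carry 1
  1×3+1 = 4 → write 0 carry 2
  1×3+2 = 5 → write 1 carry 2
  1×3+2 = 5 → write 1 carry 2
  1×3+2 = 5 → write 1 carry 2
  0×3+2 = 2 → write 0 carry 1
  1×3+1 = 4 → write 0 carry 2
  0×3+2 = 2 → write 0 carry 1
  1×3+1 = 4 → write 0 carry 2
  1×3+2 = 5 → write 1 carry 2
  0×3+2 = 2 → write 0 carry 1
  0×3+1 = 1 → write 1
  0×3 = 0 → write 0
  1×3 = 3 → write 1 carry 1
  0×3+1 = 1 → write 1
  1×3 = 3 → write 1 carry 1
  remaining carry: 1

0b11110101000011101011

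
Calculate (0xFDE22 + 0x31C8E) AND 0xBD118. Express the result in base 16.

0x2D010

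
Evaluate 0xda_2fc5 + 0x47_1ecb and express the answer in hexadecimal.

0x1214e90

Add column by column in base 16, right to left:
  5+b = 0 carry 1
  c+c+1 = 9 carry 1
  f+e+1 = e carry 1
  2+1+1 = 4
  a+7 = 1 carry 1
  d+4+1 = 2 carry 1
  final carry 1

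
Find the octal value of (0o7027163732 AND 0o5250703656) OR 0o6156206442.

0o7156307652

0o7027163732 AND 0o5250703656 = 0o5000103612.
Then OR with 0o6156206442.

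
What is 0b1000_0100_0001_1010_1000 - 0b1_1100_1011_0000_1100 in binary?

0b1100111011010011100

Subtract column by column in base 2:
  0-0 → 0
  0-0 → 0
  0-1 → 1 (borrow)
  1-1-1 → 1 (borrow)
  0-0-1 → 1 (borrow)
  1-0-1 → 0
  0-0 → 0
  1-0 → 1
  1-1 → 0
  0-1 → 1 (borrow)
  0-0-1 → 1 (borrow)
  0-1-1 → 0 (borrow)
  0-0-1 → 1 (borrow)
  0-0-1 → 1 (borrow)
  1-1-1 → 1 (borrow)
  0-1-1 → 0 (borrow)
  0-1-1 → 0 (borrow)
  0-0-1 → 1 (borrow)
  0-0-1 → 1 (borrow)
  1-0-1 → 0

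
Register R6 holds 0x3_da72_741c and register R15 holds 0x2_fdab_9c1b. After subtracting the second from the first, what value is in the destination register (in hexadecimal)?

0xdcc6d801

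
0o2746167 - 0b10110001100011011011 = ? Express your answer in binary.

0o2746167 = 0b10111100110001110111 in binary.
Subtract column by column in base 2:
  1-1 → 0
  1-1 → 0
  1-0 → 1
  0-1 → 1 (borrow)
  1-1-1 → 1 (borrow)
  1-0-1 → 0
  1-1 → 0
  0-1 → 1 (borrow)
  0-0-1 → 1 (borrow)
  0-0-1 → 1 (borrow)
  1-0-1 → 0
  1-1 → 0
  0-1 → 1 (borrow)
  0-0-1 → 1 (borrow)
  1-0-1 → 0
  1-0 → 1
  1-1 → 0
  1-1 → 0
  0-0 → 0
  1-1 → 0

0b1011001110011100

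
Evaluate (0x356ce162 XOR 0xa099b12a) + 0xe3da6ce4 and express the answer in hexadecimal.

First 0x356ce162 XOR 0xa099b12a = 0x95f55048.
Add column by column in base 16, right to left:
  8+4 = c
  4+e = 2 carry 1
  0+c+1 = d
  5+6 = b
  5+a = f
  f+d = c carry 1
  5+3+1 = 9
  9+e = 7 carry 1
  final carry 1

0x179cfbd2c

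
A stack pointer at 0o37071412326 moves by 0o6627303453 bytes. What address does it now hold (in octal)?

0o45720716001

Add column by column in base 8, right to left:
  6+3 = 1 carry 1
  2+5+1 = 0 carry 1
  3+4+1 = 0 carry 1
  2+3+1 = 6
  1+0 = 1
  4+3 = 7
  1+7 = 0 carry 1
  7+2+1 = 2 carry 1
  0+6+1 = 7
  7+6 = 5 carry 1
  3+0+1 = 4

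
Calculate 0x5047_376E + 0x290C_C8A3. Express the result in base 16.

Add column by column in base 16, right to left:
  E+3 = 1 carry 1
  6+A+1 = 1 carry 1
  7+8+1 = 0 carry 1
  3+C+1 = 0 carry 1
  7+C+1 = 4 carry 1
  4+0+1 = 5
  0+9 = 9
  5+2 = 7

0x79540011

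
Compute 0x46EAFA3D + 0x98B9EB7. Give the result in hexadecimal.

Add column by column in base 16, right to left:
  D+7 = 4 carry 1
  3+B+1 = F
  A+E = 8 carry 1
  F+9+1 = 9 carry 1
  A+B+1 = 6 carry 1
  E+8+1 = 7 carry 1
  6+9+1 = 0 carry 1
  4+0+1 = 5

0x507698F4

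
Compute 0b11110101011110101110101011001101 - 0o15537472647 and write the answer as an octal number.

0o20777072446

0b11110101011110101110101011001101 = 0o36536565315 in octal.
Subtract column by column in base 8:
  5-7 → 6 (borrow)
  1-4-1 → 4 (borrow)
  3-6-1 → 4 (borrow)
  5-2-1 → 2
  6-7 → 7 (borrow)
  5-4-1 → 0
  6-7 → 7 (borrow)
  3-3-1 → 7 (borrow)
  5-5-1 → 7 (borrow)
  6-5-1 → 0
  3-1 → 2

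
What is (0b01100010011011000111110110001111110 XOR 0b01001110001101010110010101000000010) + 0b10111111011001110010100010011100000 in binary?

First 0b01100010011011000111110110001111110 XOR 0b01001110001101010110010101000000010 = 0b00101100010110010001100011001111100.
Add column by column in base 2, right to left:
  0+0 = 0
  0+0 = 0
  1+0 = 1
  1+0 = 1
  1+0 = 1
  1+1 = 0 carry 1
  1+1+1 = 1 carry 1
  0+1+1 = 0 carry 1
  0+0+1 = 1
  1+0 = 1
  1+1 = 0 carry 1
  0+0+1 = 1
  0+0 = 0
  0+0 = 0
  1+1 = 0 carry 1
  1+0+1 = 0 carry 1
  0+1+1 = 0 carry 1
  0+0+1 = 1
  0+0 = 0
  1+1 = 0 carry 1
  0+1+1 = 0 carry 1
  0+1+1 = 0 carry 1
  1+0+1 = 0 carry 1
  1+0+1 = 0 carry 1
  0+1+1 = 0 carry 1
  1+1+1 = 1 carry 1
  0+0+1 = 1
  0+1 = 1
  0+1 = 1
  1+1 = 0 carry 1
  1+1+1 = 1 carry 1
  0+1+1 = 0 carry 1
  1+1+1 = 1 carry 1
  0+0+1 = 1
  0+1 = 1

0b11101011110000000100000101101011100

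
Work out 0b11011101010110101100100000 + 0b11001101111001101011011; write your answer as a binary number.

Add column by column in base 2, right to left:
  0+1 = 1
  0+1 = 1
  0+0 = 0
  0+1 = 1
  0+1 = 1
  1+0 = 1
  0+1 = 1
  0+0 = 0
  1+1 = 0 carry 1
  1+1+1 = 1 carry 1
  0+0+1 = 1
  1+0 = 1
  0+1 = 1
  1+1 = 0 carry 1
  1+1+1 = 1 carry 1
  0+1+1 = 0 carry 1
  1+0+1 = 0 carry 1
  0+1+1 = 0 carry 1
  1+1+1 = 1 carry 1
  0+0+1 = 1
  1+0 = 1
  1+1 = 0 carry 1
  1+1+1 = 1 carry 1
  0+0+1 = 1
  1+0 = 1
  1+0 = 1

0b11110111000101111001111011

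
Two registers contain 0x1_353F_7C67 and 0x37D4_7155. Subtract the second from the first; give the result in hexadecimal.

Subtract column by column in base 16:
  7-5 → 2
  6-5 → 1
  C-1 → B
  7-7 → 0
  F-4 → B
  3-D → 6 (borrow)
  5-7-1 → D (borrow)
  3-3-1 → F (borrow)
  1-0-1 → 0

0xFD6B0B12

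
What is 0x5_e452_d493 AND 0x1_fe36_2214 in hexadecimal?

AND each hex digit independently (no carries):
  5&1=1, e&f=e, 4&e=4, 5&3=1, 2&6=2, d&2=0, 4&2=0, 9&1=1, 3&4=0

0x1e4120010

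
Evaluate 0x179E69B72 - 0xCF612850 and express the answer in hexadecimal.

Subtract column by column in base 16:
  2-0 → 2
  7-5 → 2
  B-8 → 3
  9-2 → 7
  6-1 → 5
  E-6 → 8
  9-F → A (borrow)
  7-C-1 → A (borrow)
  1-0-1 → 0

0xAA857322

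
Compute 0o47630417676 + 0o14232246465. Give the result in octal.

0o64062666363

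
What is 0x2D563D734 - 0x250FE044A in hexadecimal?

0x8465D2EA

Subtract column by column in base 16:
  4-A → A (borrow)
  3-4-1 → E (borrow)
  7-4-1 → 2
  D-0 → D
  3-E → 5 (borrow)
  6-F-1 → 6 (borrow)
  5-0-1 → 4
  D-5 → 8
  2-2 → 0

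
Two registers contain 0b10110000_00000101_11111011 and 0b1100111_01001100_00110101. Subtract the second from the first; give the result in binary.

Subtract column by column in base 2:
  1-1 → 0
  1-0 → 1
  0-1 → 1 (borrow)
  1-0-1 → 0
  1-1 → 0
  1-1 → 0
  1-0 → 1
  1-0 → 1
  1-0 → 1
  0-0 → 0
  1-1 → 0
  0-1 → 1 (borrow)
  0-0-1 → 1 (borrow)
  0-0-1 → 1 (borrow)
  0-1-1 → 0 (borrow)
  0-0-1 → 1 (borrow)
  0-1-1 → 0 (borrow)
  0-1-1 → 0 (borrow)
  0-1-1 → 0 (borrow)
  0-0-1 → 1 (borrow)
  1-0-1 → 0
  1-1 → 0
  0-1 → 1 (borrow)
  1-0-1 → 0

0b10010001011100111000110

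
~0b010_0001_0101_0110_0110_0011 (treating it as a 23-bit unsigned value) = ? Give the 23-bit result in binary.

Invert each bit: 01000010101011001100011 → 10111101010100110011100.

0b10111101010100110011100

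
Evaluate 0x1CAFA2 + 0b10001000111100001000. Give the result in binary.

0b1001010011111010101010

0x1CAFA2 = 0b111001010111110100010 in binary.
Add column by column in base 2, right to left:
  0+0 = 0
  1+0 = 1
  0+0 = 0
  0+1 = 1
  0+0 = 0
  1+0 = 1
  0+0 = 0
  1+0 = 1
  1+1 = 0 carry 1
  1+1+1 = 1 carry 1
  1+1+1 = 1 carry 1
  1+1+1 = 1 carry 1
  0+0+1 = 1
  1+0 = 1
  0+0 = 0
  1+1 = 0 carry 1
  0+0+1 = 1
  0+0 = 0
  1+0 = 1
  1+1 = 0 carry 1
  1+0+1 = 0 carry 1
  final carry 1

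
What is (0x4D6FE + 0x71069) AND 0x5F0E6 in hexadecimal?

0x1E066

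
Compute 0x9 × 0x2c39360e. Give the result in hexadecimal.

Multiply each base-16 digit by 9, carrying:
  e×9 = 126 → write e carry 7
  0×9+7 = 7 → write 7
  6×9 = 54 → write 6 carry 3
  3×9+3 = 30 → write e carry 1
  9×9+1 = 82 → write 2 carry 5
  3×9+5 = 32 → write 0 carry 2
  c×9+2 = 110 → write e carry 6
  2×9+6 = 24 → write 8 carry 1
  remaining carry: 1

0x18e02e67e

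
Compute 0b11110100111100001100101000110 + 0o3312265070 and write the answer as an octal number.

0o7161701576

0b11110100111100001100101000110 = 0o3647414506 in octal.
Add column by column in base 8, right to left:
  6+0 = 6
  0+7 = 7
  5+0 = 5
  4+5 = 1 carry 1
  1+6+1 = 0 carry 1
  4+2+1 = 7
  7+2 = 1 carry 1
  4+1+1 = 6
  6+3 = 1 carry 1
  3+3+1 = 7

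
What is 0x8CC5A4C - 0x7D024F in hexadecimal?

Subtract column by column in base 16:
  C-F → D (borrow)
  4-4-1 → F (borrow)
  A-2-1 → 7
  5-0 → 5
  C-D → F (borrow)
  C-7-1 → 4
  8-0 → 8

0x84F57FD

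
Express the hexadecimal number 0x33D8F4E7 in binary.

0b110011110110001111010011100111

Expand each hex digit to 4 bits: 3=0011 3=0011 D=1101 8=1000 F=1111 4=0100 E=1110 7=0111.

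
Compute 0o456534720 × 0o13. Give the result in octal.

Multiply each base-8 digit by 11, carrying:
  0×11 = 0 → write 0
  2×11 = 22 → write 6 carry 2
  7×11+2 = 79 → write 7 carry 9
  4×11+9 = 53 → write 5 carry 6
  3×11+6 = 39 → write 7 carry 4
  5×11+4 = 59 → write 3 carry 7
  6×11+7 = 73 → write 1 carry 9
  5×11+9 = 64 → write 0 carry 8
  4×11+8 = 52 → write 4 carry 6
  remaining carry: 6

0o6401375760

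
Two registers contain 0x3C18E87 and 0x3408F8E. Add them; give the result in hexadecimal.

0x7021E15

Add column by column in base 16, right to left:
  7+E = 5 carry 1
  8+8+1 = 1 carry 1
  E+F+1 = E carry 1
  8+8+1 = 1 carry 1
  1+0+1 = 2
  C+4 = 0 carry 1
  3+3+1 = 7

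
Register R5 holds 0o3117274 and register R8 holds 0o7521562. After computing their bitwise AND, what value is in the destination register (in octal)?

AND each oct digit independently (no carries):
  3&7=3, 1&5=1, 1&2=0, 7&1=1, 2&5=0, 7&6=6, 4&2=0

0o3101060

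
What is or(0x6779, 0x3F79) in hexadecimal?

0x7F79

OR each hex digit independently (no carries):
  6|3=7, 7|F=F, 7|7=7, 9|9=9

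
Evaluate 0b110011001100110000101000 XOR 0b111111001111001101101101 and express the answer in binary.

XOR bit by bit (1 where the bits differ):
  110011001100110000101000
^ 111111001111001101101101
= 001100000011111101000101

0b001100000011111101000101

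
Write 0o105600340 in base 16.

Each octal digit is 3 bits: 1=001 0=000 5=101 6=110 0=000 0=000 3=011 4=100 0=000.
Group the bits into nibbles: 0001 0001 0111 0000 0000 1110 0000 → 11700e0.

0x11700e0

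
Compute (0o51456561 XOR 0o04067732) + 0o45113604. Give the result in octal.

First 0o51456561 XOR 0o04067732 = 0o55431253.
Add column by column in base 8, right to left:
  3+4 = 7
  5+0 = 5
  2+6 = 0 carry 1
  1+3+1 = 5
  3+1 = 4
  4+1 = 5
  5+5 = 2 carry 1
  5+4+1 = 2 carry 1
  final carry 1

0o122545057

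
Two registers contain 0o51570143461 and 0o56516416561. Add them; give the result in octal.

Add column by column in base 8, right to left:
  1+1 = 2
  6+6 = 4 carry 1
  4+5+1 = 2 carry 1
  3+6+1 = 2 carry 1
  4+1+1 = 6
  1+4 = 5
  0+6 = 6
  7+1 = 0 carry 1
  5+5+1 = 3 carry 1
  1+6+1 = 0 carry 1
  5+5+1 = 3 carry 1
  final carry 1

0o130306562242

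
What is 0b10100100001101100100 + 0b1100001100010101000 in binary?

0b100000101110000001100

Add column by column in base 2, right to left:
  0+0 = 0
  0+0 = 0
  1+0 = 1
  0+1 = 1
  0+0 = 0
  1+1 = 0 carry 1
  1+0+1 = 0 carry 1
  0+1+1 = 0 carry 1
  1+0+1 = 0 carry 1
  1+0+1 = 0 carry 1
  0+0+1 = 1
  0+1 = 1
  0+1 = 1
  0+0 = 0
  1+0 = 1
  0+0 = 0
  0+0 = 0
  1+1 = 0 carry 1
  0+1+1 = 0 carry 1
  1+0+1 = 0 carry 1
  final carry 1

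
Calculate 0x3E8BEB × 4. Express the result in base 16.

Multiply each base-16 digit by 4, carrying:
  B×4 = 44 → write C carry 2
  E×4+2 = 58 → write A carry 3
  B×4+3 = 47 → write F carry 2
  8×4+2 = 34 → write 2 carry 2
  E×4+2 = 58 → write A carry 3
  3×4+3 = 15 → write F

0xFA2FAC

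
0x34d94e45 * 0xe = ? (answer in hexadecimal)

0x2e3e247c6

Multiply each base-16 digit by 14, carrying:
  5×14 = 70 → write 6 carry 4
  4×14+4 = 60 → write c carry 3
  e×14+3 = 199 → write 7 carry 12
  4×14+12 = 68 → write 4 carry 4
  9×14+4 = 130 → write 2 carry 8
  d×14+8 = 190 → write e carry 11
  4×14+11 = 67 → write 3 carry 4
  3×14+4 = 46 → write e carry 2
  remaining carry: 2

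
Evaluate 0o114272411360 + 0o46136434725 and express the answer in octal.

Add column by column in base 8, right to left:
  0+5 = 5
  6+2 = 0 carry 1
  3+7+1 = 3 carry 1
  1+4+1 = 6
  1+3 = 4
  4+4 = 0 carry 1
  2+6+1 = 1 carry 1
  7+3+1 = 3 carry 1
  2+1+1 = 4
  4+6 = 2 carry 1
  1+4+1 = 6
  1+0 = 1

0o162431046305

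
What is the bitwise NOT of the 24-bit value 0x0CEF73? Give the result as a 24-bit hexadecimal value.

0xF3108C

Each hex digit d becomes F−d:
  0→F, C→3, E→1, F→0, 7→8, 3→C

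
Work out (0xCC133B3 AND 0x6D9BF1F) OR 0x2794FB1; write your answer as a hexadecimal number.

0x6F97FB3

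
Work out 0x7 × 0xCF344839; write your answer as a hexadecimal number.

0x5AA6DF98F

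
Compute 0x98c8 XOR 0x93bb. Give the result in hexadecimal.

0x0b73

XOR each hex digit independently (no carries):
  9^9=0, 8^3=b, c^b=7, 8^b=3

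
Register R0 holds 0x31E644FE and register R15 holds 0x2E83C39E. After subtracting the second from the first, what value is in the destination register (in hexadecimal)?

0x3628160

Subtract column by column in base 16:
  E-E → 0
  F-9 → 6
  4-3 → 1
  4-C → 8 (borrow)
  6-3-1 → 2
  E-8 → 6
  1-E → 3 (borrow)
  3-2-1 → 0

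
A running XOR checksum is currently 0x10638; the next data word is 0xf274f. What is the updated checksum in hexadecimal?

0xe2177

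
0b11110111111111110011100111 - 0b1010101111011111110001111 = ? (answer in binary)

0b10100010000011110101011000

Subtract column by column in base 2:
  1-1 → 0
  1-1 → 0
  1-1 → 0
  0-1 → 1 (borrow)
  0-0-1 → 1 (borrow)
  1-0-1 → 0
  1-0 → 1
  1-1 → 0
  0-1 → 1 (borrow)
  0-1-1 → 0 (borrow)
  1-1-1 → 1 (borrow)
  1-1-1 → 1 (borrow)
  1-1-1 → 1 (borrow)
  1-1-1 → 1 (borrow)
  1-0-1 → 0
  1-1 → 0
  1-1 → 0
  1-1 → 0
  1-1 → 0
  1-0 → 1
  1-1 → 0
  0-0 → 0
  1-1 → 0
  1-0 → 1
  1-1 → 0
  1-0 → 1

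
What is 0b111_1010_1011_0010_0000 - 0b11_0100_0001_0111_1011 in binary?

Subtract column by column in base 2:
  0-1 → 1 (borrow)
  0-1-1 → 0 (borrow)
  0-0-1 → 1 (borrow)
  0-1-1 → 0 (borrow)
  0-1-1 → 0 (borrow)
  1-1-1 → 1 (borrow)
  0-1-1 → 0 (borrow)
  0-0-1 → 1 (borrow)
  1-1-1 → 1 (borrow)
  1-0-1 → 0
  0-0 → 0
  1-0 → 1
  0-0 → 0
  1-0 → 1
  0-1 → 1 (borrow)
  1-0-1 → 0
  1-1 → 0
  1-1 → 0
  1-0 → 1

0b1000110100110100101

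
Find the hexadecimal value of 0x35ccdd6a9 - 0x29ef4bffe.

0xbdd916ab

Subtract column by column in base 16:
  9-e → b (borrow)
  a-f-1 → a (borrow)
  6-f-1 → 6 (borrow)
  d-b-1 → 1
  d-4 → 9
  c-f → d (borrow)
  c-e-1 → d (borrow)
  5-9-1 → b (borrow)
  3-2-1 → 0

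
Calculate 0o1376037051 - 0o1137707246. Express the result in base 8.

Subtract column by column in base 8:
  1-6 → 3 (borrow)
  5-4-1 → 0
  0-2 → 6 (borrow)
  7-7-1 → 7 (borrow)
  3-0-1 → 2
  0-7 → 1 (borrow)
  6-7-1 → 6 (borrow)
  7-3-1 → 3
  3-1 → 2
  1-1 → 0

0o236127603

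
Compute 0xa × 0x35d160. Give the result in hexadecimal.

0x21a2dc0

Multiply each base-16 digit by 10, carrying:
  0×10 = 0 → write 0
  6×10 = 60 → write c carry 3
  1×10+3 = 13 → write d
  d×10 = 130 → write 2 carry 8
  5×10+8 = 58 → write a carry 3
  3×10+3 = 33 → write 1 carry 2
  remaining carry: 2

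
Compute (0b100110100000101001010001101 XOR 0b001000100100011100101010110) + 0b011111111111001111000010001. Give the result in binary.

0b1001110000100000100111101100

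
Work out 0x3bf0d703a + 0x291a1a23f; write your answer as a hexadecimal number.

0x650af1279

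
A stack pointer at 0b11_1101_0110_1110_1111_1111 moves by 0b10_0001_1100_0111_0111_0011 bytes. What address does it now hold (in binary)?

0b10111110011011001110010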